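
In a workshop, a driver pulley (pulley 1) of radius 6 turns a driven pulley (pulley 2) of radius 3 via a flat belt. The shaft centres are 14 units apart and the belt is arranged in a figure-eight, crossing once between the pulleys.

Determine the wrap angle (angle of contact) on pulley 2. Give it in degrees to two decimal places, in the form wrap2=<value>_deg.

wrap2=260.01_deg

crossed belt: β = asin((r1+r2)/C) = asin(9/14) = 40.0052°
wrap1 = wrap2 = π + 2β = 260.0104°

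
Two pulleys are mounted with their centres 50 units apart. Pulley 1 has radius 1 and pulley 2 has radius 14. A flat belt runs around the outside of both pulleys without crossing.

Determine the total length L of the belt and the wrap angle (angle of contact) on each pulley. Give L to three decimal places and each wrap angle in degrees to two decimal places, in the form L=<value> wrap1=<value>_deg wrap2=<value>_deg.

open belt: β = asin((r2−r1)/C) = asin(13/50) = 15.0701°
wrap1 = π − 2β = 149.8599°
wrap2 = π + 2β = 210.1401°
tangent length = C·cosβ = 48.2804
L = r1·wrap1 + r2·wrap2 + 2·C·cosβ = 1·2.6155 + 14·3.6676 + 2·48.2804 = 150.5233

L=150.523 wrap1=149.86_deg wrap2=210.14_deg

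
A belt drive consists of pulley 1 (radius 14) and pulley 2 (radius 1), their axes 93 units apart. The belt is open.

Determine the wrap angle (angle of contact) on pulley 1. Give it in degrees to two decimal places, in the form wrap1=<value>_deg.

open belt: β = asin((r2−r1)/C) = asin(-13/93) = -8.0354°
wrap1 = π − 2β = 196.0708°
wrap2 = π + 2β = 163.9292°

wrap1=196.07_deg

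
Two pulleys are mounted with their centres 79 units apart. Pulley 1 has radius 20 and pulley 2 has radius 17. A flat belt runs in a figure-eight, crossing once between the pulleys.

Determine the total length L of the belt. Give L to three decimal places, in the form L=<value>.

crossed belt: β = asin((r1+r2)/C) = asin(37/79) = 27.9275°
wrap1 = wrap2 = π + 2β = 235.8551°
tangent length = C·cosβ = 69.7997
L = (r1+r2)·wrap + 2·C·cosβ = 37·4.1164 + 2·69.7997 = 291.9080

L=291.908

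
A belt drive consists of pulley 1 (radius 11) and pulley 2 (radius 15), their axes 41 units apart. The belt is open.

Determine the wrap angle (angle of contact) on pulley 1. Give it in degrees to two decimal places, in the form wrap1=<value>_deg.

open belt: β = asin((r2−r1)/C) = asin(4/41) = 5.5987°
wrap1 = π − 2β = 168.8025°
wrap2 = π + 2β = 191.1975°

wrap1=168.80_deg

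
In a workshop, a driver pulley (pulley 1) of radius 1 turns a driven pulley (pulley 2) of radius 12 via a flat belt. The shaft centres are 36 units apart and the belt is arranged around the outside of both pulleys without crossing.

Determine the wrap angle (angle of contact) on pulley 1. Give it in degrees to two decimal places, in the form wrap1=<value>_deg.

wrap1=144.42_deg

open belt: β = asin((r2−r1)/C) = asin(11/36) = 17.7916°
wrap1 = π − 2β = 144.4168°
wrap2 = π + 2β = 215.5832°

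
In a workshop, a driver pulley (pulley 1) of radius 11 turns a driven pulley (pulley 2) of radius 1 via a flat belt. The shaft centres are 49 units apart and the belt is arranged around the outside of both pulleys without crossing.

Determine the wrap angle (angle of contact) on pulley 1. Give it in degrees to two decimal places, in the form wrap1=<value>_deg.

open belt: β = asin((r2−r1)/C) = asin(-10/49) = -11.7757°
wrap1 = π − 2β = 203.5515°
wrap2 = π + 2β = 156.4485°

wrap1=203.55_deg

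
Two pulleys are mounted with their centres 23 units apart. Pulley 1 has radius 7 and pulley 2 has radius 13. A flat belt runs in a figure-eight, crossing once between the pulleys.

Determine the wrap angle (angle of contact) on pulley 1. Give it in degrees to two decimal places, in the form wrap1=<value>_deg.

wrap1=300.82_deg

crossed belt: β = asin((r1+r2)/C) = asin(20/23) = 60.4082°
wrap1 = wrap2 = π + 2β = 300.8163°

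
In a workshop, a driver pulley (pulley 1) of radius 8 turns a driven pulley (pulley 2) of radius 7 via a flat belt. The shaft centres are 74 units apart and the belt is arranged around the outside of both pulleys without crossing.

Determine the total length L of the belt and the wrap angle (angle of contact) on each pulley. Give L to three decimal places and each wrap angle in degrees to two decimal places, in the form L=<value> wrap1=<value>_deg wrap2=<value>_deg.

L=195.137 wrap1=181.55_deg wrap2=178.45_deg

open belt: β = asin((r2−r1)/C) = asin(-1/74) = -0.7743°
wrap1 = π − 2β = 181.5486°
wrap2 = π + 2β = 178.4514°
tangent length = C·cosβ = 73.9932
L = r1·wrap1 + r2·wrap2 + 2·C·cosβ = 8·3.1686 + 7·3.1146 + 2·73.9932 = 195.1374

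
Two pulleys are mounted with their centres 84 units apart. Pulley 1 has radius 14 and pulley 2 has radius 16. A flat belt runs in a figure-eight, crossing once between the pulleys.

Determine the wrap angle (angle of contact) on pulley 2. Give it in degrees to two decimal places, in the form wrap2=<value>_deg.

crossed belt: β = asin((r1+r2)/C) = asin(30/84) = 20.9248°
wrap1 = wrap2 = π + 2β = 221.8497°

wrap2=221.85_deg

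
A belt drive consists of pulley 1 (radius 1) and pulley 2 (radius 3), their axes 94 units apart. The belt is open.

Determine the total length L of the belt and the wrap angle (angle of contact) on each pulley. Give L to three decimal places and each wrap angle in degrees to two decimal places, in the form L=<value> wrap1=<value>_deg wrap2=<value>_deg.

L=200.609 wrap1=177.56_deg wrap2=182.44_deg

open belt: β = asin((r2−r1)/C) = asin(2/94) = 1.2192°
wrap1 = π − 2β = 177.5617°
wrap2 = π + 2β = 182.4383°
tangent length = C·cosβ = 93.9787
L = r1·wrap1 + r2·wrap2 + 2·C·cosβ = 1·3.0990 + 3·3.1841 + 2·93.9787 = 200.6089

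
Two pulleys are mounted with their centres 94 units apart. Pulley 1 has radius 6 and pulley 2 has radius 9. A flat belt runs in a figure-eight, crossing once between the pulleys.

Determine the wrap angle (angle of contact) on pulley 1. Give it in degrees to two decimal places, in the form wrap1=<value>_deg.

wrap1=198.36_deg

crossed belt: β = asin((r1+r2)/C) = asin(15/94) = 9.1822°
wrap1 = wrap2 = π + 2β = 198.3644°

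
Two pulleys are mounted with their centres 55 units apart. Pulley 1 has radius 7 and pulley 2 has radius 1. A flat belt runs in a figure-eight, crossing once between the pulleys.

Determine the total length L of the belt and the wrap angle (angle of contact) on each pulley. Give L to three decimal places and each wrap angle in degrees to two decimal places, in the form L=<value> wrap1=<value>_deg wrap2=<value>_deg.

L=136.298 wrap1=196.73_deg wrap2=196.73_deg

crossed belt: β = asin((r1+r2)/C) = asin(8/55) = 8.3636°
wrap1 = wrap2 = π + 2β = 196.7272°
tangent length = C·cosβ = 54.4151
L = (r1+r2)·wrap + 2·C·cosβ = 8·3.4335 + 2·54.4151 = 136.2984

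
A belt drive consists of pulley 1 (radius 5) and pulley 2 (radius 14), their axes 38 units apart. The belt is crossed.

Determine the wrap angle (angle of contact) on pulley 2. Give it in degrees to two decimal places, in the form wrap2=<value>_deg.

crossed belt: β = asin((r1+r2)/C) = asin(19/38) = 30.0000°
wrap1 = wrap2 = π + 2β = 240.0000°

wrap2=240.00_deg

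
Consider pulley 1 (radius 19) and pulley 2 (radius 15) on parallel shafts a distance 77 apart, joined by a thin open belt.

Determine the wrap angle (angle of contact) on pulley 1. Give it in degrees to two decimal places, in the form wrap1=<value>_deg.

wrap1=185.96_deg

open belt: β = asin((r2−r1)/C) = asin(-4/77) = -2.9777°
wrap1 = π − 2β = 185.9555°
wrap2 = π + 2β = 174.0445°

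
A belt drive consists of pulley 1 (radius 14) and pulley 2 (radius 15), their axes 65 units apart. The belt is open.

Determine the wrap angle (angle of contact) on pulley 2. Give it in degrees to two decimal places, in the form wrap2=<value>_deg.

open belt: β = asin((r2−r1)/C) = asin(1/65) = 0.8815°
wrap1 = π − 2β = 178.2370°
wrap2 = π + 2β = 181.7630°

wrap2=181.76_deg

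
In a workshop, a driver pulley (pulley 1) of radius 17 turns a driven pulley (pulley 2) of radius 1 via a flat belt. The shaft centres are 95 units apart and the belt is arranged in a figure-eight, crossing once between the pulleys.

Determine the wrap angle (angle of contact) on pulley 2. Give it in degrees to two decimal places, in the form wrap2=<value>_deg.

crossed belt: β = asin((r1+r2)/C) = asin(18/95) = 10.9221°
wrap1 = wrap2 = π + 2β = 201.8441°

wrap2=201.84_deg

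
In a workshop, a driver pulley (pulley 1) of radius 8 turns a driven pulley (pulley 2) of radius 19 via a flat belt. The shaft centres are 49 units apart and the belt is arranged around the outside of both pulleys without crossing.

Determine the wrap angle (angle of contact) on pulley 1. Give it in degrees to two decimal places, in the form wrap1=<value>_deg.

wrap1=154.05_deg

open belt: β = asin((r2−r1)/C) = asin(11/49) = 12.9729°
wrap1 = π − 2β = 154.0542°
wrap2 = π + 2β = 205.9458°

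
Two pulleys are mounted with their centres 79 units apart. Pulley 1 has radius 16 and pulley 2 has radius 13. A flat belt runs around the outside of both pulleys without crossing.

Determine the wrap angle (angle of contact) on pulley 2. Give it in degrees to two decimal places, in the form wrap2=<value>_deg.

open belt: β = asin((r2−r1)/C) = asin(-3/79) = -2.1763°
wrap1 = π − 2β = 184.3526°
wrap2 = π + 2β = 175.6474°

wrap2=175.65_deg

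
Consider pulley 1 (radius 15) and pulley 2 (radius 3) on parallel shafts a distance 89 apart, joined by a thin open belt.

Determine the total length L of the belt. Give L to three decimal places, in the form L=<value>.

open belt: β = asin((r2−r1)/C) = asin(-12/89) = -7.7489°
wrap1 = π − 2β = 195.4977°
wrap2 = π + 2β = 164.5023°
tangent length = C·cosβ = 88.1873
L = r1·wrap1 + r2·wrap2 + 2·C·cosβ = 15·3.4121 + 3·2.8711 + 2·88.1873 = 236.1691

L=236.169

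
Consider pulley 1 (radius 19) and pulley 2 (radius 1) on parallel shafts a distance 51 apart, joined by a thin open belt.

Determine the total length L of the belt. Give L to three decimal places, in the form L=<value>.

L=171.253

open belt: β = asin((r2−r1)/C) = asin(-18/51) = -20.6673°
wrap1 = π − 2β = 221.3346°
wrap2 = π + 2β = 138.6654°
tangent length = C·cosβ = 47.7179
L = r1·wrap1 + r2·wrap2 + 2·C·cosβ = 19·3.8630 + 1·2.4202 + 2·47.7179 = 171.2534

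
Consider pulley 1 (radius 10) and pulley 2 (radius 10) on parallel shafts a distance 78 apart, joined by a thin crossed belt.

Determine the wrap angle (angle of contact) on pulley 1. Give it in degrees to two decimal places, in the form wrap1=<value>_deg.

crossed belt: β = asin((r1+r2)/C) = asin(20/78) = 14.8572°
wrap1 = wrap2 = π + 2β = 209.7143°

wrap1=209.71_deg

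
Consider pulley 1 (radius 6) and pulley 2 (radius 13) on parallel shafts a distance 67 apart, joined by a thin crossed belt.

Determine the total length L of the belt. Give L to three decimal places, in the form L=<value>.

crossed belt: β = asin((r1+r2)/C) = asin(19/67) = 16.4741°
wrap1 = wrap2 = π + 2β = 212.9482°
tangent length = C·cosβ = 64.2495
L = (r1+r2)·wrap + 2·C·cosβ = 19·3.7166 + 2·64.2495 = 199.1153

L=199.115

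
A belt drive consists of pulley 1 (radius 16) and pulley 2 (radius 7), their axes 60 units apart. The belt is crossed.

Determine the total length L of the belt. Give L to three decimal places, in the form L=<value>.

L=201.186

crossed belt: β = asin((r1+r2)/C) = asin(23/60) = 22.5403°
wrap1 = wrap2 = π + 2β = 225.0806°
tangent length = C·cosβ = 55.4166
L = (r1+r2)·wrap + 2·C·cosβ = 23·3.9284 + 2·55.4166 = 201.1864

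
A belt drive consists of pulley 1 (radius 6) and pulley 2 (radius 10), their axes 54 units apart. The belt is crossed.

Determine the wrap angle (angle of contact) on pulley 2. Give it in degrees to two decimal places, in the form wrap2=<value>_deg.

crossed belt: β = asin((r1+r2)/C) = asin(16/54) = 17.2353°
wrap1 = wrap2 = π + 2β = 214.4706°

wrap2=214.47_deg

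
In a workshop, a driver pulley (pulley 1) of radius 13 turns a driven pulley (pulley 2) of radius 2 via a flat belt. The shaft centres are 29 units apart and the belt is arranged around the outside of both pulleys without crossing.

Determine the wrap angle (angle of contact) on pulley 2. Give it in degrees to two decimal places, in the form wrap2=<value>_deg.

wrap2=135.42_deg

open belt: β = asin((r2−r1)/C) = asin(-11/29) = -22.2910°
wrap1 = π − 2β = 224.5819°
wrap2 = π + 2β = 135.4181°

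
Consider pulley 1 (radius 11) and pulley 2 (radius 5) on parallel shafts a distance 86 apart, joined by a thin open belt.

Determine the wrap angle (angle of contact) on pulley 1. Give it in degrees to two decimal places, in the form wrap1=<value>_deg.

wrap1=188.00_deg

open belt: β = asin((r2−r1)/C) = asin(-6/86) = -4.0006°
wrap1 = π − 2β = 188.0013°
wrap2 = π + 2β = 171.9987°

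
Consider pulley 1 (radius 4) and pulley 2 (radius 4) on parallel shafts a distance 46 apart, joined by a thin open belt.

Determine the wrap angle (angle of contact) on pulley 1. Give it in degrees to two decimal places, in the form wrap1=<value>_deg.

wrap1=180.00_deg

open belt: β = asin((r2−r1)/C) = asin(0/46) = 0.0000°
wrap1 = π − 2β = 180.0000°
wrap2 = π + 2β = 180.0000°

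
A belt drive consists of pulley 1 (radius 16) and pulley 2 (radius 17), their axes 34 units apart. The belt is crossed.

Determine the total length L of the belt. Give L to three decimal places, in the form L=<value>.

L=207.669

crossed belt: β = asin((r1+r2)/C) = asin(33/34) = 76.0694°
wrap1 = wrap2 = π + 2β = 332.1389°
tangent length = C·cosβ = 8.1854
L = (r1+r2)·wrap + 2·C·cosβ = 33·5.7969 + 2·8.1854 = 207.6690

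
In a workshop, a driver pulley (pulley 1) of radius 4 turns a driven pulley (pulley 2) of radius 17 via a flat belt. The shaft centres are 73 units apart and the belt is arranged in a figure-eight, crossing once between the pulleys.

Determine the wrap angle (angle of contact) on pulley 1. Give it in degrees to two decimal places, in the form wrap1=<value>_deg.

wrap1=213.44_deg

crossed belt: β = asin((r1+r2)/C) = asin(21/73) = 16.7186°
wrap1 = wrap2 = π + 2β = 213.4372°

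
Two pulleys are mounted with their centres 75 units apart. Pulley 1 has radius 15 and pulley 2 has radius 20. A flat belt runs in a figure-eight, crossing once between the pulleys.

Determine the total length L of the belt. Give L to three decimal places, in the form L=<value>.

L=276.607

crossed belt: β = asin((r1+r2)/C) = asin(35/75) = 27.8181°
wrap1 = wrap2 = π + 2β = 235.6363°
tangent length = C·cosβ = 66.3325
L = (r1+r2)·wrap + 2·C·cosβ = 35·4.1126 + 2·66.3325 = 276.6070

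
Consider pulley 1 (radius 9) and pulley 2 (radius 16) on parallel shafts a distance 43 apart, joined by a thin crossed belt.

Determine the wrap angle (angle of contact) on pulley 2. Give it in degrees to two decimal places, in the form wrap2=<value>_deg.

wrap2=251.10_deg

crossed belt: β = asin((r1+r2)/C) = asin(25/43) = 35.5487°
wrap1 = wrap2 = π + 2β = 251.0975°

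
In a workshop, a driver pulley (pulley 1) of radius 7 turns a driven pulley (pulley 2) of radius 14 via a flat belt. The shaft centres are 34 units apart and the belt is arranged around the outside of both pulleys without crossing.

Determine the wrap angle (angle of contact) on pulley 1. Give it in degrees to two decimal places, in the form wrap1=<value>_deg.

wrap1=156.24_deg

open belt: β = asin((r2−r1)/C) = asin(7/34) = 11.8812°
wrap1 = π − 2β = 156.2377°
wrap2 = π + 2β = 203.7623°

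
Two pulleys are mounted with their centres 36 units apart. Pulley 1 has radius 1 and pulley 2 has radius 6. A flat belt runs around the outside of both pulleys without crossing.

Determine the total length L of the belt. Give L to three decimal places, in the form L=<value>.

L=94.687

open belt: β = asin((r2−r1)/C) = asin(5/36) = 7.9836°
wrap1 = π − 2β = 164.0329°
wrap2 = π + 2β = 195.9671°
tangent length = C·cosβ = 35.6511
L = r1·wrap1 + r2·wrap2 + 2·C·cosβ = 1·2.8629 + 6·3.4203 + 2·35.6511 = 94.6867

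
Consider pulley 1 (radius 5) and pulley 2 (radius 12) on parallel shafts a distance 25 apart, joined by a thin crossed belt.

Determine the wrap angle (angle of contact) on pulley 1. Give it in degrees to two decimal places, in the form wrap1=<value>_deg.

wrap1=265.69_deg

crossed belt: β = asin((r1+r2)/C) = asin(17/25) = 42.8436°
wrap1 = wrap2 = π + 2β = 265.6873°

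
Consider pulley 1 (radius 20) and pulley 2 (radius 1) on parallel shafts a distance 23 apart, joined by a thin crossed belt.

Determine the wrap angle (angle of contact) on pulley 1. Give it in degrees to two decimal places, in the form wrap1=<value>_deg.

crossed belt: β = asin((r1+r2)/C) = asin(21/23) = 65.9294°
wrap1 = wrap2 = π + 2β = 311.8588°

wrap1=311.86_deg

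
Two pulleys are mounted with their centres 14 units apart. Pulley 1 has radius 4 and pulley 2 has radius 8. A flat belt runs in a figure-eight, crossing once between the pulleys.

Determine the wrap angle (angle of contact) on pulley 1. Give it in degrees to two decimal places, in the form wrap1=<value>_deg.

wrap1=297.99_deg

crossed belt: β = asin((r1+r2)/C) = asin(12/14) = 58.9973°
wrap1 = wrap2 = π + 2β = 297.9946°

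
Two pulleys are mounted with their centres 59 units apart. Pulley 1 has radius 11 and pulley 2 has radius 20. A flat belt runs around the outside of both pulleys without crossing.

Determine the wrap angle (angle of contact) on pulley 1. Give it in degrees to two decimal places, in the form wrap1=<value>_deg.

open belt: β = asin((r2−r1)/C) = asin(9/59) = 8.7743°
wrap1 = π − 2β = 162.4514°
wrap2 = π + 2β = 197.5486°

wrap1=162.45_deg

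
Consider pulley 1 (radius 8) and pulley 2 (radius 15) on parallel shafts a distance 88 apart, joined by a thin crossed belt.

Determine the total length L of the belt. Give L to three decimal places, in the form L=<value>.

crossed belt: β = asin((r1+r2)/C) = asin(23/88) = 15.1510°
wrap1 = wrap2 = π + 2β = 210.3020°
tangent length = C·cosβ = 84.9412
L = (r1+r2)·wrap + 2·C·cosβ = 23·3.6705 + 2·84.9412 = 254.3029

L=254.303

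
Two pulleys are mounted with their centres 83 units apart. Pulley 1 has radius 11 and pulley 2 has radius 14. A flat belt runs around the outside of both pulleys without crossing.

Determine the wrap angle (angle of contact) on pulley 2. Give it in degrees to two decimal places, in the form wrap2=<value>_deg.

open belt: β = asin((r2−r1)/C) = asin(3/83) = 2.0714°
wrap1 = π − 2β = 175.8572°
wrap2 = π + 2β = 184.1428°

wrap2=184.14_deg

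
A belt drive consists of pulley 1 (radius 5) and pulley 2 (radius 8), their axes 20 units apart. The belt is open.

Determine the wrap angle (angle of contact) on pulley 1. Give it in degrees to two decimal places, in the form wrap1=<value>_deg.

open belt: β = asin((r2−r1)/C) = asin(3/20) = 8.6269°
wrap1 = π − 2β = 162.7461°
wrap2 = π + 2β = 197.2539°

wrap1=162.75_deg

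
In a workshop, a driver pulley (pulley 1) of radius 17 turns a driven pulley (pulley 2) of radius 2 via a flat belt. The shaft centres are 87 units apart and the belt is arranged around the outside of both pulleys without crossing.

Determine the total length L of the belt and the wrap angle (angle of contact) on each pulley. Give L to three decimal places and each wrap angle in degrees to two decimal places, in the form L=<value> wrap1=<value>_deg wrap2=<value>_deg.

L=236.283 wrap1=199.86_deg wrap2=160.14_deg

open belt: β = asin((r2−r1)/C) = asin(-15/87) = -9.9282°
wrap1 = π − 2β = 199.8564°
wrap2 = π + 2β = 160.1436°
tangent length = C·cosβ = 85.6971
L = r1·wrap1 + r2·wrap2 + 2·C·cosβ = 17·3.4882 + 2·2.7950 + 2·85.6971 = 236.2829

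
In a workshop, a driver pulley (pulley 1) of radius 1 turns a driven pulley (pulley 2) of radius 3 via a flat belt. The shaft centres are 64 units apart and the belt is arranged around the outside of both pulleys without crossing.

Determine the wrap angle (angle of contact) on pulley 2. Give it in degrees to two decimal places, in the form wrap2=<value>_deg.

wrap2=183.58_deg

open belt: β = asin((r2−r1)/C) = asin(2/64) = 1.7908°
wrap1 = π − 2β = 176.4184°
wrap2 = π + 2β = 183.5816°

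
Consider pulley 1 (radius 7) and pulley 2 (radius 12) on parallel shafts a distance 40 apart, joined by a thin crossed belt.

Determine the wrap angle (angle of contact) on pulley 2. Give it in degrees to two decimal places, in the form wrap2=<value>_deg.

crossed belt: β = asin((r1+r2)/C) = asin(19/40) = 28.3594°
wrap1 = wrap2 = π + 2β = 236.7187°

wrap2=236.72_deg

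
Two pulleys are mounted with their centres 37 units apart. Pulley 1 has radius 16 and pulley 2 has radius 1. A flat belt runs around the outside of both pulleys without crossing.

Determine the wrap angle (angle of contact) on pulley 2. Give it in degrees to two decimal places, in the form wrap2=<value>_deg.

wrap2=132.17_deg

open belt: β = asin((r2−r1)/C) = asin(-15/37) = -23.9165°
wrap1 = π − 2β = 227.8331°
wrap2 = π + 2β = 132.1669°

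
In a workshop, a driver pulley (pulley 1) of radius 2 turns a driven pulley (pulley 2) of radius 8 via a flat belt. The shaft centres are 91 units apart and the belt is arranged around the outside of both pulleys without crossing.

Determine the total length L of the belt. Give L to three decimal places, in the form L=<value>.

open belt: β = asin((r2−r1)/C) = asin(6/91) = 3.7805°
wrap1 = π − 2β = 172.4390°
wrap2 = π + 2β = 187.5610°
tangent length = C·cosβ = 90.8020
L = r1·wrap1 + r2·wrap2 + 2·C·cosβ = 2·3.0096 + 8·3.2736 + 2·90.8020 = 213.8117

L=213.812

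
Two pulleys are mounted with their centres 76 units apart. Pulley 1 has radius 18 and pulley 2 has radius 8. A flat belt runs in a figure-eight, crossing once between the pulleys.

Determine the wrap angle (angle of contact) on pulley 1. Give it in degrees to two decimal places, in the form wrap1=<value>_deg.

crossed belt: β = asin((r1+r2)/C) = asin(26/76) = 20.0052°
wrap1 = wrap2 = π + 2β = 220.0104°

wrap1=220.01_deg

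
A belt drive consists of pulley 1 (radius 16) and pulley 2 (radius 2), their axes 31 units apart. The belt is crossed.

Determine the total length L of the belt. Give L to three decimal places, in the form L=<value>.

crossed belt: β = asin((r1+r2)/C) = asin(18/31) = 35.4959°
wrap1 = wrap2 = π + 2β = 250.9919°
tangent length = C·cosβ = 25.2389
L = (r1+r2)·wrap + 2·C·cosβ = 18·4.3806 + 2·25.2389 = 129.3291

L=129.329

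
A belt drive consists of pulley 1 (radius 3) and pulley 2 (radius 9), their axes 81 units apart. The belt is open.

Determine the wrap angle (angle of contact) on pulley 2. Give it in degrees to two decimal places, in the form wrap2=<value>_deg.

open belt: β = asin((r2−r1)/C) = asin(6/81) = 4.2480°
wrap1 = π − 2β = 171.5040°
wrap2 = π + 2β = 188.4960°

wrap2=188.50_deg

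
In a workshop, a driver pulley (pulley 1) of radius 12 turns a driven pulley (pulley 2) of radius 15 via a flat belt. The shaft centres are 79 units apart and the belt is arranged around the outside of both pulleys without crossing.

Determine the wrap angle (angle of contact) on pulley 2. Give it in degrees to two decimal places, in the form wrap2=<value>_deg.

wrap2=184.35_deg

open belt: β = asin((r2−r1)/C) = asin(3/79) = 2.1763°
wrap1 = π − 2β = 175.6474°
wrap2 = π + 2β = 184.3526°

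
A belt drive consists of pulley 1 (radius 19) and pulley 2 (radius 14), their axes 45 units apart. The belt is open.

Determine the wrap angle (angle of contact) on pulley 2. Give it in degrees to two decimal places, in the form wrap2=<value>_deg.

wrap2=167.24_deg

open belt: β = asin((r2−r1)/C) = asin(-5/45) = -6.3794°
wrap1 = π − 2β = 192.7587°
wrap2 = π + 2β = 167.2413°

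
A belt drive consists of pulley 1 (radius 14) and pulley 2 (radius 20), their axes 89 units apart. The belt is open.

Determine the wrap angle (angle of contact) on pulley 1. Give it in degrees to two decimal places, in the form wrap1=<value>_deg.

open belt: β = asin((r2−r1)/C) = asin(6/89) = 3.8656°
wrap1 = π − 2β = 172.2689°
wrap2 = π + 2β = 187.7311°

wrap1=172.27_deg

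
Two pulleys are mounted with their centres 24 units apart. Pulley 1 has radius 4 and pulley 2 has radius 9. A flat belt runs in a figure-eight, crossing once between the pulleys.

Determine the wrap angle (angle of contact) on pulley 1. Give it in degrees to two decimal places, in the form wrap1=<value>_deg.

crossed belt: β = asin((r1+r2)/C) = asin(13/24) = 32.7972°
wrap1 = wrap2 = π + 2β = 245.5943°

wrap1=245.59_deg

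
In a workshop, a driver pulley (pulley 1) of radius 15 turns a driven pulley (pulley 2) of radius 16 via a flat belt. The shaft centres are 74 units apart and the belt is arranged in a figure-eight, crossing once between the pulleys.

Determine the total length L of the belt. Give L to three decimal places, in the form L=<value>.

crossed belt: β = asin((r1+r2)/C) = asin(31/74) = 24.7664°
wrap1 = wrap2 = π + 2β = 229.5327°
tangent length = C·cosβ = 67.1937
L = (r1+r2)·wrap + 2·C·cosβ = 31·4.0061 + 2·67.1937 = 258.5766

L=258.577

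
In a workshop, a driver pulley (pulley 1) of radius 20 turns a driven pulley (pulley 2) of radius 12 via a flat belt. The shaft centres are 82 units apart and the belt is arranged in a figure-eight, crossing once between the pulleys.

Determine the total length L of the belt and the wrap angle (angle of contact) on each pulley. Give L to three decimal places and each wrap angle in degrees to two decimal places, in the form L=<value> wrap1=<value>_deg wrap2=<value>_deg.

crossed belt: β = asin((r1+r2)/C) = asin(32/82) = 22.9697°
wrap1 = wrap2 = π + 2β = 225.9394°
tangent length = C·cosβ = 75.4983
L = (r1+r2)·wrap + 2·C·cosβ = 32·3.9434 + 2·75.4983 = 277.1850

L=277.185 wrap1=225.94_deg wrap2=225.94_deg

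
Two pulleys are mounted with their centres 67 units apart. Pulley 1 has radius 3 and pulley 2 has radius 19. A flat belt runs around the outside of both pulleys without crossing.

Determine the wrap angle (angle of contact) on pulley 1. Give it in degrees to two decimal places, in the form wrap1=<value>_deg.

open belt: β = asin((r2−r1)/C) = asin(16/67) = 13.8161°
wrap1 = π − 2β = 152.3678°
wrap2 = π + 2β = 207.6322°

wrap1=152.37_deg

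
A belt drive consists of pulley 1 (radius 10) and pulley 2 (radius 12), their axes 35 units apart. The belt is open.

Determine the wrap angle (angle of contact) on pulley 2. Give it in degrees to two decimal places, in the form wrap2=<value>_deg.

wrap2=186.55_deg

open belt: β = asin((r2−r1)/C) = asin(2/35) = 3.2758°
wrap1 = π − 2β = 173.4483°
wrap2 = π + 2β = 186.5517°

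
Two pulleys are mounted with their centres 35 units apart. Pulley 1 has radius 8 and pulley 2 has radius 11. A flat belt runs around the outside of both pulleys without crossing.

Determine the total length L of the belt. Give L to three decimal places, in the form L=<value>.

L=129.948

open belt: β = asin((r2−r1)/C) = asin(3/35) = 4.9171°
wrap1 = π − 2β = 170.1658°
wrap2 = π + 2β = 189.8342°
tangent length = C·cosβ = 34.8712
L = r1·wrap1 + r2·wrap2 + 2·C·cosβ = 8·2.9700 + 11·3.3132 + 2·34.8712 = 129.9476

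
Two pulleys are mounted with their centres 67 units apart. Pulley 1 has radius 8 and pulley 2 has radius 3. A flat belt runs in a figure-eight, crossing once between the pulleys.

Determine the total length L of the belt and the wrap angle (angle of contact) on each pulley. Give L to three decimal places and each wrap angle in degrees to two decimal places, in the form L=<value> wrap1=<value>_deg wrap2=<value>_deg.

crossed belt: β = asin((r1+r2)/C) = asin(11/67) = 9.4496°
wrap1 = wrap2 = π + 2β = 198.8991°
tangent length = C·cosβ = 66.0908
L = (r1+r2)·wrap + 2·C·cosβ = 11·3.4714 + 2·66.0908 = 170.3676

L=170.368 wrap1=198.90_deg wrap2=198.90_deg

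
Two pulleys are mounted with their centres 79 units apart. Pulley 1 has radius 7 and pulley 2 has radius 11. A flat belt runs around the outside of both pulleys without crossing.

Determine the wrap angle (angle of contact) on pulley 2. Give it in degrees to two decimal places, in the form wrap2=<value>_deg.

open belt: β = asin((r2−r1)/C) = asin(4/79) = 2.9023°
wrap1 = π − 2β = 174.1954°
wrap2 = π + 2β = 185.8046°

wrap2=185.80_deg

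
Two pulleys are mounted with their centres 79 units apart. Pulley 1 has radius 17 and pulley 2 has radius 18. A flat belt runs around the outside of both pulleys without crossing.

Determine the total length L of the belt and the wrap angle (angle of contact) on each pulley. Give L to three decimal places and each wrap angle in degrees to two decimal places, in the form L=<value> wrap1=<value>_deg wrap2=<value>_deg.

open belt: β = asin((r2−r1)/C) = asin(1/79) = 0.7253°
wrap1 = π − 2β = 178.5494°
wrap2 = π + 2β = 181.4506°
tangent length = C·cosβ = 78.9937
L = r1·wrap1 + r2·wrap2 + 2·C·cosβ = 17·3.1163 + 18·3.1669 + 2·78.9937 = 267.9684

L=267.968 wrap1=178.55_deg wrap2=181.45_deg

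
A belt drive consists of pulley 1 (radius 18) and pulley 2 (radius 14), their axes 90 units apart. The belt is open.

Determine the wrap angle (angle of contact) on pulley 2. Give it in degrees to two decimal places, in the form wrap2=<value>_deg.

wrap2=174.91_deg

open belt: β = asin((r2−r1)/C) = asin(-4/90) = -2.5473°
wrap1 = π − 2β = 185.0946°
wrap2 = π + 2β = 174.9054°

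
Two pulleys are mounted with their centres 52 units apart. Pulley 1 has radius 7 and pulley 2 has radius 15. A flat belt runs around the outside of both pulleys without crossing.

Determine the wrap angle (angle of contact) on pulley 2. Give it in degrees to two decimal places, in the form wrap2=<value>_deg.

wrap2=197.70_deg

open belt: β = asin((r2−r1)/C) = asin(8/52) = 8.8499°
wrap1 = π − 2β = 162.3002°
wrap2 = π + 2β = 197.6998°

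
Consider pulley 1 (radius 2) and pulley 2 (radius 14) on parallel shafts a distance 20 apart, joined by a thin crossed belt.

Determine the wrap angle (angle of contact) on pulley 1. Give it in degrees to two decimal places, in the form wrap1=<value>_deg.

wrap1=286.26_deg

crossed belt: β = asin((r1+r2)/C) = asin(16/20) = 53.1301°
wrap1 = wrap2 = π + 2β = 286.2602°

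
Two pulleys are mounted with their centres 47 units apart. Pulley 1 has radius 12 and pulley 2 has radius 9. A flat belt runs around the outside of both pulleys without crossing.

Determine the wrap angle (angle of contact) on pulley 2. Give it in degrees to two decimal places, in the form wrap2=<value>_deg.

open belt: β = asin((r2−r1)/C) = asin(-3/47) = -3.6597°
wrap1 = π − 2β = 187.3193°
wrap2 = π + 2β = 172.6807°

wrap2=172.68_deg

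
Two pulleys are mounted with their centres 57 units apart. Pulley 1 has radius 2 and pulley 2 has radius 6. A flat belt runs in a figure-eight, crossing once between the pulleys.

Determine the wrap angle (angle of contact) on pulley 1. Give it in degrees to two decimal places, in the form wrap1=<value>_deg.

crossed belt: β = asin((r1+r2)/C) = asin(8/57) = 8.0682°
wrap1 = wrap2 = π + 2β = 196.1363°

wrap1=196.14_deg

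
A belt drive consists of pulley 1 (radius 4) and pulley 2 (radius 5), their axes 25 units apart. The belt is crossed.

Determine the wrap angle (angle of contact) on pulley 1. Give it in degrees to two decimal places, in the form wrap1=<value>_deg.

crossed belt: β = asin((r1+r2)/C) = asin(9/25) = 21.1002°
wrap1 = wrap2 = π + 2β = 222.2004°

wrap1=222.20_deg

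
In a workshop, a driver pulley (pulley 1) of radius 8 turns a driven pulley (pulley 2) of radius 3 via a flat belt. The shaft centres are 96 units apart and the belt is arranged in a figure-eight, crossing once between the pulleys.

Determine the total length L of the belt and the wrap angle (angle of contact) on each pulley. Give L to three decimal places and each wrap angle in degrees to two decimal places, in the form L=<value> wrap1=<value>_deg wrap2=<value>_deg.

crossed belt: β = asin((r1+r2)/C) = asin(11/96) = 6.5796°
wrap1 = wrap2 = π + 2β = 193.1592°
tangent length = C·cosβ = 95.3677
L = (r1+r2)·wrap + 2·C·cosβ = 11·3.3713 + 2·95.3677 = 227.8193

L=227.819 wrap1=193.16_deg wrap2=193.16_deg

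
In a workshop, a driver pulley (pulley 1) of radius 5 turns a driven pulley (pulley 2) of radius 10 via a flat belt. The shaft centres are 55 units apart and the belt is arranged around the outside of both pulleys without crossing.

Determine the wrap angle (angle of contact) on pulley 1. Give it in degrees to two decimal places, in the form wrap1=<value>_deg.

open belt: β = asin((r2−r1)/C) = asin(5/55) = 5.2159°
wrap1 = π − 2β = 169.5682°
wrap2 = π + 2β = 190.4318°

wrap1=169.57_deg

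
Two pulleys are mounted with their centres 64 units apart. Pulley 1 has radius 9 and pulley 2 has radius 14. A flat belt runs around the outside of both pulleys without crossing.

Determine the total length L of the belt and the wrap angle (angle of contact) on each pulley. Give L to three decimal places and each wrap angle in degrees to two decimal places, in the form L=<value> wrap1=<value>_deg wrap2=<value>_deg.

L=200.647 wrap1=171.04_deg wrap2=188.96_deg

open belt: β = asin((r2−r1)/C) = asin(5/64) = 4.4808°
wrap1 = π − 2β = 171.0384°
wrap2 = π + 2β = 188.9616°
tangent length = C·cosβ = 63.8044
L = r1·wrap1 + r2·wrap2 + 2·C·cosβ = 9·2.9852 + 14·3.2980 + 2·63.8044 = 200.6475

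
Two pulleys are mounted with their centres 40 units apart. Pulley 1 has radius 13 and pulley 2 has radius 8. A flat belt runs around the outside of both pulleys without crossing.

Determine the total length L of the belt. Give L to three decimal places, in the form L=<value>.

L=146.599

open belt: β = asin((r2−r1)/C) = asin(-5/40) = -7.1808°
wrap1 = π − 2β = 194.3615°
wrap2 = π + 2β = 165.6385°
tangent length = C·cosβ = 39.6863
L = r1·wrap1 + r2·wrap2 + 2·C·cosβ = 13·3.3922 + 8·2.8909 + 2·39.6863 = 146.5993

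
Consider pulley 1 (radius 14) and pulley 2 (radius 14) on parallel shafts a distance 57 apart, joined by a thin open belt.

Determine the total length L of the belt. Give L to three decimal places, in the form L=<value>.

open belt: β = asin((r2−r1)/C) = asin(0/57) = 0.0000°
wrap1 = π − 2β = 180.0000°
wrap2 = π + 2β = 180.0000°
tangent length = C·cosβ = 57.0000
L = r1·wrap1 + r2·wrap2 + 2·C·cosβ = 14·3.1416 + 14·3.1416 + 2·57.0000 = 201.9646

L=201.965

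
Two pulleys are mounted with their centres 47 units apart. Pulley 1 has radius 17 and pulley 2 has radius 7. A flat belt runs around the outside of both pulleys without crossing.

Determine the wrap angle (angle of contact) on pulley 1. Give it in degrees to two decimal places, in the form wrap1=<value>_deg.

open belt: β = asin((r2−r1)/C) = asin(-10/47) = -12.2845°
wrap1 = π − 2β = 204.5690°
wrap2 = π + 2β = 155.4310°

wrap1=204.57_deg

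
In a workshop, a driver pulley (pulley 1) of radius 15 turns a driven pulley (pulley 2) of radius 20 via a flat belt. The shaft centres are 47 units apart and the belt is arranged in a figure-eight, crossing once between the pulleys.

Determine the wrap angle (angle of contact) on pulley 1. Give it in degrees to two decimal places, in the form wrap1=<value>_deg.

crossed belt: β = asin((r1+r2)/C) = asin(35/47) = 48.1317°
wrap1 = wrap2 = π + 2β = 276.2634°

wrap1=276.26_deg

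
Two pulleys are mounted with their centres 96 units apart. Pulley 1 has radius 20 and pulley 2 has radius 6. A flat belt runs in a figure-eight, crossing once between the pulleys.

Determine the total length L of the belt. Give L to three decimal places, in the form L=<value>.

L=280.767

crossed belt: β = asin((r1+r2)/C) = asin(26/96) = 15.7139°
wrap1 = wrap2 = π + 2β = 211.4277°
tangent length = C·cosβ = 92.4121
L = (r1+r2)·wrap + 2·C·cosβ = 26·3.6901 + 2·92.4121 = 280.7671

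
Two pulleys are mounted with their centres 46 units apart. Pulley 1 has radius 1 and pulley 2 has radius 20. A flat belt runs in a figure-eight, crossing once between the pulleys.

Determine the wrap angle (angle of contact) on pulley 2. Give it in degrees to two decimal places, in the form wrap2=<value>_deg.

wrap2=234.33_deg

crossed belt: β = asin((r1+r2)/C) = asin(21/46) = 27.1629°
wrap1 = wrap2 = π + 2β = 234.3258°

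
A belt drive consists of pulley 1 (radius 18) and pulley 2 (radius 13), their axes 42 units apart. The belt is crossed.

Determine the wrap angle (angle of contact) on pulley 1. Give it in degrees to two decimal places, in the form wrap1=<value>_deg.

crossed belt: β = asin((r1+r2)/C) = asin(31/42) = 47.5694°
wrap1 = wrap2 = π + 2β = 275.1388°

wrap1=275.14_deg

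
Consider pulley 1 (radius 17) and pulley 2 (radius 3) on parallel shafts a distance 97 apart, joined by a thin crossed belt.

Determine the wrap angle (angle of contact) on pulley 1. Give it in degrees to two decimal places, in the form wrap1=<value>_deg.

crossed belt: β = asin((r1+r2)/C) = asin(20/97) = 11.8989°
wrap1 = wrap2 = π + 2β = 203.7978°

wrap1=203.80_deg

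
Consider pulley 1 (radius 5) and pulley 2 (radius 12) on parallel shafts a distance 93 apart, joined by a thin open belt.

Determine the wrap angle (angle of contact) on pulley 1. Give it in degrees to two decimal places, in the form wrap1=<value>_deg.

wrap1=171.37_deg

open belt: β = asin((r2−r1)/C) = asin(7/93) = 4.3167°
wrap1 = π − 2β = 171.3667°
wrap2 = π + 2β = 188.6333°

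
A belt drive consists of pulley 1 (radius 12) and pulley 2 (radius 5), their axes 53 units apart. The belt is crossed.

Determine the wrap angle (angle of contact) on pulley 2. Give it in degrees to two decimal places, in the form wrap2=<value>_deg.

crossed belt: β = asin((r1+r2)/C) = asin(17/53) = 18.7086°
wrap1 = wrap2 = π + 2β = 217.4171°

wrap2=217.42_deg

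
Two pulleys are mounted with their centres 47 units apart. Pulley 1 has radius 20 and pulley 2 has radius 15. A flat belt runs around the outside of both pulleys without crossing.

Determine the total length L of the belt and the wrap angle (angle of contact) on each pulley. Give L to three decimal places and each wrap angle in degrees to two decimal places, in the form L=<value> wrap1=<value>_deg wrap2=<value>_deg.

L=204.488 wrap1=192.21_deg wrap2=167.79_deg

open belt: β = asin((r2−r1)/C) = asin(-5/47) = -6.1069°
wrap1 = π − 2β = 192.2137°
wrap2 = π + 2β = 167.7863°
tangent length = C·cosβ = 46.7333
L = r1·wrap1 + r2·wrap2 + 2·C·cosβ = 20·3.3548 + 15·2.9284 + 2·46.7333 = 204.4882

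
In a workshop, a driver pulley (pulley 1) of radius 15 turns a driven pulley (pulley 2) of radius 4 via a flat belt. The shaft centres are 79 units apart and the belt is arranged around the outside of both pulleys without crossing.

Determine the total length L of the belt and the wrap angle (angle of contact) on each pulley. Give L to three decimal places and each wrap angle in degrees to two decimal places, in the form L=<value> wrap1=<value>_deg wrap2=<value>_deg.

L=219.224 wrap1=196.01_deg wrap2=163.99_deg

open belt: β = asin((r2−r1)/C) = asin(-11/79) = -8.0039°
wrap1 = π − 2β = 196.0078°
wrap2 = π + 2β = 163.9922°
tangent length = C·cosβ = 78.2304
L = r1·wrap1 + r2·wrap2 + 2·C·cosβ = 15·3.4210 + 4·2.8622 + 2·78.2304 = 219.2244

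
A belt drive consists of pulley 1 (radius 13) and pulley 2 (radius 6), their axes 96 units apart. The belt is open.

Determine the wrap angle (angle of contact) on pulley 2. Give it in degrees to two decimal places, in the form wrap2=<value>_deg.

open belt: β = asin((r2−r1)/C) = asin(-7/96) = -4.1815°
wrap1 = π − 2β = 188.3631°
wrap2 = π + 2β = 171.6369°

wrap2=171.64_deg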